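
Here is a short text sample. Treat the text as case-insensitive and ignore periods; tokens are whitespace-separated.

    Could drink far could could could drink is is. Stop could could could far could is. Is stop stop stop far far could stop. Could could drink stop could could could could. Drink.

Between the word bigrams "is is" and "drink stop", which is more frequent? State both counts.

"is is": 2 occurrences
"drink stop": 1 occurrence

"is is" (2 vs 1)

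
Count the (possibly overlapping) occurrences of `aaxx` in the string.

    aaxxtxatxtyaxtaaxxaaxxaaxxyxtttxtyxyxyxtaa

4

Sliding a length-4 window over the 42 characters (39 positions):
  position 1–4: aaxx
  position 15–18: aaxx
  position 19–22: aaxx
  position 23–26: aaxx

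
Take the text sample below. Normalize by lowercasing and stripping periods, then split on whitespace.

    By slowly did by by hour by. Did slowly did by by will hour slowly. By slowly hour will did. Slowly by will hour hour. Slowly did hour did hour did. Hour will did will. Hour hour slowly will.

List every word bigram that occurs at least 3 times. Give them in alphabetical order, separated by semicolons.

Bigram counts meeting the condition (at least 3 times):
  did hour: 3
  hour slowly: 3
  slowly did: 3
  will hour: 3

did hour; hour slowly; slowly did; will hour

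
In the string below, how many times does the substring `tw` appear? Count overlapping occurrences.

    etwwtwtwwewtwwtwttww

6

Sliding a length-2 window over the 20 characters (19 positions):
  position 2–3: tw
  position 5–6: tw
  position 7–8: tw
  position 12–13: tw
  position 15–16: tw
  position 18–19: tw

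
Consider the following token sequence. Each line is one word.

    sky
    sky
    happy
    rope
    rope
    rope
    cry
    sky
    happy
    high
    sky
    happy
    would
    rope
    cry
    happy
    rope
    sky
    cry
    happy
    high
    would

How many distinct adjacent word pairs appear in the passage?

14

22 tokens → 21 bigram windows in total.
Repeated bigrams (each contributes count−1 duplicates):
  sky happy: 3
  cry happy: 2
  happy high: 2
  happy rope: 2
  rope cry: 2
  rope rope: 2
7 duplicate windows → 21 − 7 = 14 distinct.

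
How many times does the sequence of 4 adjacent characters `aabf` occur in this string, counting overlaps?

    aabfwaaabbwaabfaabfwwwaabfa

Sliding a length-4 window over the 27 characters (24 positions):
  position 1–4: aabf
  position 12–15: aabf
  position 16–19: aabf
  position 23–26: aabf

4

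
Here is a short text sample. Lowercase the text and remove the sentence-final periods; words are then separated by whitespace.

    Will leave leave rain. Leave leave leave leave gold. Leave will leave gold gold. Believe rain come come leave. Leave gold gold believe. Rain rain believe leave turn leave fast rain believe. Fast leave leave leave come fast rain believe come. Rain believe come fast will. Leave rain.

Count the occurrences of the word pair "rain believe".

4

Scanning the 47 overlapping bigram windows for "rain believe":
  position 25–26: rain believe
  position 31–32: rain believe
  position 39–40: rain believe
  position 42–43: rain believe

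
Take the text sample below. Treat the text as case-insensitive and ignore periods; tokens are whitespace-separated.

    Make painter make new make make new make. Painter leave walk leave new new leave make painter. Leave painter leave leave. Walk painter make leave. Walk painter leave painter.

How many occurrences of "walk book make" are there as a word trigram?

Scanning the 27 overlapping trigram windows for "walk book make":
  (none found)

0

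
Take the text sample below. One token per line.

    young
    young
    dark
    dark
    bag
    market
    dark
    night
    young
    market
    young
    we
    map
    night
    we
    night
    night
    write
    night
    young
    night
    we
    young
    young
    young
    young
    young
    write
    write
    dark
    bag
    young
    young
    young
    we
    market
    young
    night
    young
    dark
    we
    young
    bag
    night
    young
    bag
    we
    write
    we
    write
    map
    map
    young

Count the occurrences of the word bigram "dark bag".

2

Scanning the 52 overlapping bigram windows for "dark bag":
  position 4–5: dark bag
  position 30–31: dark bag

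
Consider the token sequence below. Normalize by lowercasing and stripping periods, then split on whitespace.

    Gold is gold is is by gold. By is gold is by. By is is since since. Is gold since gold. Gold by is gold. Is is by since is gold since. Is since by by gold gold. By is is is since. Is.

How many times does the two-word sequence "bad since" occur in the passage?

0

Scanning the 43 overlapping bigram windows for "bad since":
  (none found)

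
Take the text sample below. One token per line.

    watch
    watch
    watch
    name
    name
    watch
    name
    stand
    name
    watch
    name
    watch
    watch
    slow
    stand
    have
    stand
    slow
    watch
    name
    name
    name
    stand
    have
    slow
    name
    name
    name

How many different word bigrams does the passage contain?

28 tokens → 27 bigram windows in total.
Repeated bigrams (each contributes count−1 duplicates):
  name name: 5
  watch name: 4
  name watch: 3
  watch watch: 3
  name stand: 2
  stand have: 2
13 duplicate windows → 27 − 13 = 14 distinct.

14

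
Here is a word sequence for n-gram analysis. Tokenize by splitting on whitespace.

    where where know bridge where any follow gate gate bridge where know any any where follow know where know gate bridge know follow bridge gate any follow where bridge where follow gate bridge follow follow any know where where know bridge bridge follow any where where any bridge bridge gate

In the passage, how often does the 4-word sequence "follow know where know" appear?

1

Scanning the 47 overlapping 4-gram windows for "follow know where know":
  position 16–19: follow know where know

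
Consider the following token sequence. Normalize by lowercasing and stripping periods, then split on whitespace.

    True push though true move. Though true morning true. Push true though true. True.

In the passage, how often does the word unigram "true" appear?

Scanning the 14 tokens for "true":
  position 1: true
  position 4: true
  position 7: true
  position 9: true
  position 11: true
  position 13: true
  position 14: true

7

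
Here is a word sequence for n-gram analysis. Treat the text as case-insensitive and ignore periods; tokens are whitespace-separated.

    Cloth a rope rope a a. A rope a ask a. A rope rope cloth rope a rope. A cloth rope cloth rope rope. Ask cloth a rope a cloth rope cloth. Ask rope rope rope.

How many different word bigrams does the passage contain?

14

36 tokens → 35 bigram windows in total.
Repeated bigrams (each contributes count−1 duplicates):
  a rope: 5
  rope a: 5
  rope rope: 5
  cloth rope: 4
  a a: 3
  rope cloth: 3
  a cloth: 2
  cloth a: 2
21 duplicate windows → 35 − 21 = 14 distinct.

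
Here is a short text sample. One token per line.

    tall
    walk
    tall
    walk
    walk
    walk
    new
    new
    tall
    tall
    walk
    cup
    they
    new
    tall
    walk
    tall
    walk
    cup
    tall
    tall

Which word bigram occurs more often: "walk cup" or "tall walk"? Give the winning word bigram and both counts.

"walk cup": 2 occurrences
"tall walk": 5 occurrences

"tall walk" (5 vs 2)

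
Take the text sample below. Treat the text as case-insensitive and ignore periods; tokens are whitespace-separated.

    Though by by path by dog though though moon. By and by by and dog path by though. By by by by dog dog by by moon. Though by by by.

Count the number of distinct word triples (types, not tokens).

31 tokens → 29 trigram windows in total.
Repeated trigrams (each contributes count−1 duplicates):
  by by by: 3
  though by by: 3
4 duplicate windows → 29 − 4 = 25 distinct.

25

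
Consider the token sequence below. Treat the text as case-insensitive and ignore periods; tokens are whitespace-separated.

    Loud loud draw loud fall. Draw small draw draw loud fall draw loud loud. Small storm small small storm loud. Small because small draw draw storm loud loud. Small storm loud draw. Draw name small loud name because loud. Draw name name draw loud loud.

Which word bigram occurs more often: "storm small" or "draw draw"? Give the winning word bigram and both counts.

"storm small": 1 occurrence
"draw draw": 3 occurrences

"draw draw" (3 vs 1)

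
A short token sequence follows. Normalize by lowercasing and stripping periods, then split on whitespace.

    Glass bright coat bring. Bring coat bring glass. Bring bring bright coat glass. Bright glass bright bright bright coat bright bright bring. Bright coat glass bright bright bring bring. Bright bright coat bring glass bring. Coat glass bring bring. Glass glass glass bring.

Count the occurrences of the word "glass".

10

Scanning the 43 tokens for "glass":
  position 1: glass
  position 8: glass
  position 13: glass
  position 15: glass
  position 25: glass
  position 34: glass
  position 37: glass
  position 40: glass
  position 41: glass
  position 42: glass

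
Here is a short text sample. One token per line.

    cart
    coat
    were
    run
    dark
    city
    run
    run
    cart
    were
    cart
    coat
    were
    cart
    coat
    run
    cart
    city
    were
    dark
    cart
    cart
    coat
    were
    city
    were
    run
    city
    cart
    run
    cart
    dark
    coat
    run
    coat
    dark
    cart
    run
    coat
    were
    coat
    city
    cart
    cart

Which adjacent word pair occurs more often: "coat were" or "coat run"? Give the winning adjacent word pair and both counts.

"coat were": 4 occurrences
"coat run": 2 occurrences

"coat were" (4 vs 2)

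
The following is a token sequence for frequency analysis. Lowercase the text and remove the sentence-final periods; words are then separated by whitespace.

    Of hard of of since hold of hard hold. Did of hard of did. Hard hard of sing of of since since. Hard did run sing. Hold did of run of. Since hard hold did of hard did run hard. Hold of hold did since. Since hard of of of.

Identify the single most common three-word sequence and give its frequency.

Trigram frequencies (highest first):
  hold did of: 3
  of hard of: 2
  hard of of: 2
  of of since: 2
  hard hold did: 2
  did of hard: 2
  … (33 more, each ≤ 2)

"hold did of", 3 times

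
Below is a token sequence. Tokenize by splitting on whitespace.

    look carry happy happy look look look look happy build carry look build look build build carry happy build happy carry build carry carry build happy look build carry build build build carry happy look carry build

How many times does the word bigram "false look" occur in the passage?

Scanning the 36 overlapping bigram windows for "false look":
  (none found)

0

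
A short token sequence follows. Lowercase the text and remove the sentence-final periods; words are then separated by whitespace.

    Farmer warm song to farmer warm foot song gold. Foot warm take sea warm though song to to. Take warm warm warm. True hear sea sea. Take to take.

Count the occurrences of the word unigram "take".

Scanning the 29 tokens for "take":
  position 12: take
  position 19: take
  position 27: take
  position 29: take

4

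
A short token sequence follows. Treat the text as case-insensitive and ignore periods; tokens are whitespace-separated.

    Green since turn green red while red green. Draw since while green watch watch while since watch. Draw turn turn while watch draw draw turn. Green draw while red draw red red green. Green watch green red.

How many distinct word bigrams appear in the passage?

28

37 tokens → 36 bigram windows in total.
Repeated bigrams (each contributes count−1 duplicates):
  draw turn: 2
  green draw: 2
  green red: 2
  green watch: 2
  red green: 2
  turn green: 2
  watch draw: 2
  while red: 2
8 duplicate windows → 36 − 8 = 28 distinct.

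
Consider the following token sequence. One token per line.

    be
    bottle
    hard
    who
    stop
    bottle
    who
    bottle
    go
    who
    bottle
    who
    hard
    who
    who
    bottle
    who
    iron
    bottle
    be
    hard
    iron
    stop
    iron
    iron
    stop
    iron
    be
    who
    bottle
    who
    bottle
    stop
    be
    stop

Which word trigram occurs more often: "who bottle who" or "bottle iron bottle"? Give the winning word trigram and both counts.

"who bottle who": 3 occurrences
"bottle iron bottle": 0 occurrences

"who bottle who" (3 vs 0)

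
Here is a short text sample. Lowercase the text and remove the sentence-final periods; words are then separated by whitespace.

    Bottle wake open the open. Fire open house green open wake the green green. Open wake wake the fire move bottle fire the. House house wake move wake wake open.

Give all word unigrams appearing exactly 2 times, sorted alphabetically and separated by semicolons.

bottle; move

Unigram counts meeting the condition (exactly 2 times):
  bottle: 2
  move: 2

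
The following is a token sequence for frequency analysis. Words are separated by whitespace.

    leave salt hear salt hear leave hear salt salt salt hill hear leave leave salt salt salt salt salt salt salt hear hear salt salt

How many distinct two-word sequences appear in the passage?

10

25 tokens → 24 bigram windows in total.
Repeated bigrams (each contributes count−1 duplicates):
  salt salt: 9
  hear salt: 3
  salt hear: 3
  hear leave: 2
  leave salt: 2
14 duplicate windows → 24 − 14 = 10 distinct.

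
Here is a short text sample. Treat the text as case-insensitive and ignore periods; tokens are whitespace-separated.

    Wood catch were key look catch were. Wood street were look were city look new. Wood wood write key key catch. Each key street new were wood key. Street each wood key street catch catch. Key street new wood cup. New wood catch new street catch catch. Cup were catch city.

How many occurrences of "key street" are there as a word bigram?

Scanning the 50 overlapping bigram windows for "key street":
  position 23–24: key street
  position 28–29: key street
  position 32–33: key street
  position 36–37: key street

4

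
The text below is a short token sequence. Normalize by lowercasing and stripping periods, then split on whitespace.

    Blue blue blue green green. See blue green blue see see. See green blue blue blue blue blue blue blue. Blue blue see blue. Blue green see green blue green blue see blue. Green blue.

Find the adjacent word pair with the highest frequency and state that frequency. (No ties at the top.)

"blue blue", 11 times

Bigram frequencies (highest first):
  blue blue: 11
  blue green: 5
  green blue: 5
  see blue: 3
  blue see: 3
  green see: 2
  … (3 more, each ≤ 2)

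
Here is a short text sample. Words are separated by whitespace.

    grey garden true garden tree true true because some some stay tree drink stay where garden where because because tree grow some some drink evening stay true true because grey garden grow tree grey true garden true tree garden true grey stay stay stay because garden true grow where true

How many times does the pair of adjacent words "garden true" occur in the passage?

4

Scanning the 49 overlapping bigram windows for "garden true":
  position 2–3: garden true
  position 36–37: garden true
  position 39–40: garden true
  position 46–47: garden true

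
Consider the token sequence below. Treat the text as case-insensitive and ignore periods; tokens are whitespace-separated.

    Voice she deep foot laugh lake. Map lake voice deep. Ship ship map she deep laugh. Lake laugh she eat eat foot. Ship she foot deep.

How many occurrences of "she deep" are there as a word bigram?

Scanning the 25 overlapping bigram windows for "she deep":
  position 2–3: she deep
  position 14–15: she deep

2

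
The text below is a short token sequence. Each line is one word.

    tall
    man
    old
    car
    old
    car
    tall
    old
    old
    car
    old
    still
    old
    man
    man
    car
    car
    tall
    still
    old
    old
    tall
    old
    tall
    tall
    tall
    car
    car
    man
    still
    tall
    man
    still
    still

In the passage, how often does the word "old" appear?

Scanning the 34 tokens for "old":
  position 3: old
  position 5: old
  position 8: old
  position 9: old
  position 11: old
  position 13: old
  position 20: old
  position 21: old
  position 23: old

9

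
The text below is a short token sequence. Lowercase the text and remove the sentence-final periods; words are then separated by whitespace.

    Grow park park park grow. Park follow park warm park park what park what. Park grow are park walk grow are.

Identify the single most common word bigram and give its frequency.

Bigram frequencies (highest first):
  park park: 3
  grow park: 2
  park grow: 2
  park what: 2
  what park: 2
  grow are: 2
  … (7 more, each ≤ 1)

"park park", 3 times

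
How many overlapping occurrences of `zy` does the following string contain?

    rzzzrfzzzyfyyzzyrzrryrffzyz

Sliding a length-2 window over the 27 characters (26 positions):
  position 9–10: zy
  position 15–16: zy
  position 25–26: zy

3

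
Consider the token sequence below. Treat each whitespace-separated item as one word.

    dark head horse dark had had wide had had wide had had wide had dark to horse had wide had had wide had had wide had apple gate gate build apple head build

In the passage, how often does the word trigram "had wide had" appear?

Scanning the 31 overlapping trigram windows for "had wide had":
  position 6–8: had wide had
  position 9–11: had wide had
  position 12–14: had wide had
  position 18–20: had wide had
  position 21–23: had wide had
  position 24–26: had wide had

6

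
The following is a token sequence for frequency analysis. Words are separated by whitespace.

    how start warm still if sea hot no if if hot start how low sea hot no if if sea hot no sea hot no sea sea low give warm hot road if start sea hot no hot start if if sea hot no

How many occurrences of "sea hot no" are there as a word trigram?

6

Scanning the 42 overlapping trigram windows for "sea hot no":
  position 6–8: sea hot no
  position 15–17: sea hot no
  position 20–22: sea hot no
  position 23–25: sea hot no
  position 35–37: sea hot no
  position 42–44: sea hot no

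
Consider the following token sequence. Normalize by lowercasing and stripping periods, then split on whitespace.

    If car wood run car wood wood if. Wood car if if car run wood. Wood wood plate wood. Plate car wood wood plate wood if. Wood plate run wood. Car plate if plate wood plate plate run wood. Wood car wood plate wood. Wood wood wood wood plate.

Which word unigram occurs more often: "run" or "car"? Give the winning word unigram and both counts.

"car" (7 vs 4)

"run": 4 occurrences
"car": 7 occurrences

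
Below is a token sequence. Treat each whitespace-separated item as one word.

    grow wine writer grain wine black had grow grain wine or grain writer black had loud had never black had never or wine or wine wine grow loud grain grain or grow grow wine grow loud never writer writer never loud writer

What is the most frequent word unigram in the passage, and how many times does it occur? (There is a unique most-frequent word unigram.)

"wine", 7 times

Unigram frequencies (highest first):
  wine: 7
  grow: 6
  writer: 5
  grain: 5
  had: 4
  or: 4
  … (3 more, each ≤ 4)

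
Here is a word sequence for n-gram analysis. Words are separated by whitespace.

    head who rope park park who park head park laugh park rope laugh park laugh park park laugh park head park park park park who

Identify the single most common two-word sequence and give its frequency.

"park park", 5 times

Bigram frequencies (highest first):
  park park: 5
  laugh park: 4
  park laugh: 3
  park who: 2
  park head: 2
  head park: 2
  … (6 more, each ≤ 1)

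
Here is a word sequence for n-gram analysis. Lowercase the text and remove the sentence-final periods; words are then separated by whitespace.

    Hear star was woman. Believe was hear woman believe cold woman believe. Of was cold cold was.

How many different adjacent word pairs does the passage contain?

17 tokens → 16 bigram windows in total.
Repeated bigrams (each contributes count−1 duplicates):
  woman believe: 3
2 duplicate windows → 16 − 2 = 14 distinct.

14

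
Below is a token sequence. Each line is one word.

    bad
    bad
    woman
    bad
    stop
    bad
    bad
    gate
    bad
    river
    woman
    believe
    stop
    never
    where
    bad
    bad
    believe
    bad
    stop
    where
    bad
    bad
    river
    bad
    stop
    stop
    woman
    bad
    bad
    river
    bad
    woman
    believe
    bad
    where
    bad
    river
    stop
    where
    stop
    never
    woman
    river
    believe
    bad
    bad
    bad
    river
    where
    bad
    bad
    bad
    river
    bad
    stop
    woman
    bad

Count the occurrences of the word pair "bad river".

Scanning the 57 overlapping bigram windows for "bad river":
  position 9–10: bad river
  position 23–24: bad river
  position 30–31: bad river
  position 37–38: bad river
  position 48–49: bad river
  position 53–54: bad river

6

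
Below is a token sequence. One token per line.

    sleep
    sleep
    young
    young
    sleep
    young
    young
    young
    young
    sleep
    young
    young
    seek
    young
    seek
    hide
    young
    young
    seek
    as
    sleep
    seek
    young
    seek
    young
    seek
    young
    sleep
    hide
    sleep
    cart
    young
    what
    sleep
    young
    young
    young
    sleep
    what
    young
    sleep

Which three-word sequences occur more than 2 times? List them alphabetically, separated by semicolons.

seek young seek; sleep young young; young seek young; young young sleep; young young young

Trigram counts meeting the condition (more than 2 times):
  seek young seek: 3
  sleep young young: 4
  young seek young: 3
  young young sleep: 3
  young young young: 3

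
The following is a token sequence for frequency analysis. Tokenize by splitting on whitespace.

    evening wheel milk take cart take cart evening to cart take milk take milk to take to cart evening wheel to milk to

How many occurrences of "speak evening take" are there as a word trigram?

Scanning the 21 overlapping trigram windows for "speak evening take":
  (none found)

0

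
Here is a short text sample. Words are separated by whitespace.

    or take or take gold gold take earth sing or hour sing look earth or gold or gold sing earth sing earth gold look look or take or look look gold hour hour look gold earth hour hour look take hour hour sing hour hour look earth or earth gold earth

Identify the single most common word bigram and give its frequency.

"hour hour", 4 times

Bigram frequencies (highest first):
  hour hour: 4
  or take: 3
  hour look: 3
  take or: 2
  earth sing: 2
  hour sing: 2
  … (26 more, each ≤ 2)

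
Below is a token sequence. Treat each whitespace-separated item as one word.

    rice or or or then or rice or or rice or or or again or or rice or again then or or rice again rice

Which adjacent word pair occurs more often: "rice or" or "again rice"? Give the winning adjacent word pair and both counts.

"rice or": 4 occurrences
"again rice": 1 occurrence

"rice or" (4 vs 1)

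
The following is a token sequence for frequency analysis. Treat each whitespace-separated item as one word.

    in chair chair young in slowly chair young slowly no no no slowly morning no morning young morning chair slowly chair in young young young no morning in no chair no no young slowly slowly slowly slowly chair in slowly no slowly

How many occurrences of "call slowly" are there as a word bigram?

Scanning the 41 overlapping bigram windows for "call slowly":
  (none found)

0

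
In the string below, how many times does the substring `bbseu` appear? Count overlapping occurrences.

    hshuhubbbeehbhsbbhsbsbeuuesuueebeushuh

Sliding a length-5 window over the 38 characters (34 positions):
  (no match at any position)

0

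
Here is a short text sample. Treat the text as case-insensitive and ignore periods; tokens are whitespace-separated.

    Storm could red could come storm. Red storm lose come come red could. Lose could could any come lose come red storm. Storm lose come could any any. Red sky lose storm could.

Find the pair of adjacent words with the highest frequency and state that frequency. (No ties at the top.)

"lose come", 3 times

Bigram frequencies (highest first):
  lose come: 3
  storm could: 2
  red could: 2
  red storm: 2
  storm lose: 2
  come red: 2
  … (18 more, each ≤ 2)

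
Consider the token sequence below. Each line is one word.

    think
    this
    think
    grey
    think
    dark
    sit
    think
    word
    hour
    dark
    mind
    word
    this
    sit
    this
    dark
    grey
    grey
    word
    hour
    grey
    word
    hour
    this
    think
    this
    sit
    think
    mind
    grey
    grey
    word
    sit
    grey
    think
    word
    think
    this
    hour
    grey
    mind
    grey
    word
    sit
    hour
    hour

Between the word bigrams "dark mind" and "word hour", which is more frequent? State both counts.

"dark mind": 1 occurrence
"word hour": 3 occurrences

"word hour" (3 vs 1)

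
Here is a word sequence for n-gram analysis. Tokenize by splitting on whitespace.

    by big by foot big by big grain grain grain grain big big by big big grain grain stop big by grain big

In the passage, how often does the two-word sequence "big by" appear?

Scanning the 22 overlapping bigram windows for "big by":
  position 2–3: big by
  position 5–6: big by
  position 13–14: big by
  position 20–21: big by

4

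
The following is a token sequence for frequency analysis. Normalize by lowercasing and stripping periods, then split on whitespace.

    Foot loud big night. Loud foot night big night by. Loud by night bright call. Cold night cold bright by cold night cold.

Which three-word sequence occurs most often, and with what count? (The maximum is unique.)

"cold night cold", 2 times

Trigram frequencies (highest first):
  cold night cold: 2
  foot loud big: 1
  loud big night: 1
  big night loud: 1
  night loud foot: 1
  loud foot night: 1
  … (14 more, each ≤ 1)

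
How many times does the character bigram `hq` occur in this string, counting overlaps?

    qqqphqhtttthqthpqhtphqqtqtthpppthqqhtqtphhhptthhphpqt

Sliding a length-2 window over the 53 characters (52 positions):
  position 5–6: hq
  position 12–13: hq
  position 21–22: hq
  position 33–34: hq

4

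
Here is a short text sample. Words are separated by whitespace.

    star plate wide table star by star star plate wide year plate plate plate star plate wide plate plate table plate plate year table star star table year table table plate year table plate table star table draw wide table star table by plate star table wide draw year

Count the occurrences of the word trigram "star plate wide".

Scanning the 47 overlapping trigram windows for "star plate wide":
  position 1–3: star plate wide
  position 8–10: star plate wide
  position 15–17: star plate wide

3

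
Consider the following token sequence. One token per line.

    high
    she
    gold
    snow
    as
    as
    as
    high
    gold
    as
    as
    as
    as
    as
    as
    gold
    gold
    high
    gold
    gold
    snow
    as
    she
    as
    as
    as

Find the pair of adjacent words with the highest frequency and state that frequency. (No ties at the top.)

Bigram frequencies (highest first):
  as as: 9
  gold snow: 2
  snow as: 2
  high gold: 2
  gold gold: 2
  high she: 1
  … (7 more, each ≤ 1)

"as as", 9 times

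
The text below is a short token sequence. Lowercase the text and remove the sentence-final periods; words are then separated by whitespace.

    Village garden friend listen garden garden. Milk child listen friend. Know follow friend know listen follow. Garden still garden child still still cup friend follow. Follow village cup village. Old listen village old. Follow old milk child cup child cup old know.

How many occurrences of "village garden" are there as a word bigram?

1

Scanning the 41 overlapping bigram windows for "village garden":
  position 1–2: village garden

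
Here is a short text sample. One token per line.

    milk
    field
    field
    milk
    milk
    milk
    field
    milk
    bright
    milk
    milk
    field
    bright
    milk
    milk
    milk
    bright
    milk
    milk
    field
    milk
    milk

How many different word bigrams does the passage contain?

22 tokens → 21 bigram windows in total.
Repeated bigrams (each contributes count−1 duplicates):
  milk milk: 7
  milk field: 4
  bright milk: 3
  field milk: 3
  milk bright: 2
14 duplicate windows → 21 − 14 = 7 distinct.

7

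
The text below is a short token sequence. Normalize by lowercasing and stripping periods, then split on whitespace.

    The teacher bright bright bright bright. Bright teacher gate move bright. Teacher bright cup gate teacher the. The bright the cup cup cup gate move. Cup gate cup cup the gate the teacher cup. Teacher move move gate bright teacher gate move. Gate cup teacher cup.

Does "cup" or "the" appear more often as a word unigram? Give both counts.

"cup": 10 occurrences
"the": 6 occurrences

"cup" (10 vs 6)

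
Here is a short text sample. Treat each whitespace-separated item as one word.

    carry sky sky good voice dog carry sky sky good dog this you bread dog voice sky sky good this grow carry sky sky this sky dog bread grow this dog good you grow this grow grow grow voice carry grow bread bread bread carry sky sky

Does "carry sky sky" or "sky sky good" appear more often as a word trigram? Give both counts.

"carry sky sky": 4 occurrences
"sky sky good": 3 occurrences

"carry sky sky" (4 vs 3)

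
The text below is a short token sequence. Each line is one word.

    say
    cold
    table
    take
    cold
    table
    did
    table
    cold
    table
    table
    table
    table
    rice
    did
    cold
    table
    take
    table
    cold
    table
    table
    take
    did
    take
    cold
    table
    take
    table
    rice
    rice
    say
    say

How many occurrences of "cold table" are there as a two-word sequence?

Scanning the 32 overlapping bigram windows for "cold table":
  position 2–3: cold table
  position 5–6: cold table
  position 9–10: cold table
  position 16–17: cold table
  position 20–21: cold table
  position 26–27: cold table

6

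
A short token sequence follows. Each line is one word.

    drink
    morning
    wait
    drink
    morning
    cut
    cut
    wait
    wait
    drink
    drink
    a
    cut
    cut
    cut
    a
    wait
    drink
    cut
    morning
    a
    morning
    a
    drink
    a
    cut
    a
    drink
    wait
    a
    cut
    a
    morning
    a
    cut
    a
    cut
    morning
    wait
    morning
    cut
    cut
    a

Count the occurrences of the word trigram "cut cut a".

2

Scanning the 41 overlapping trigram windows for "cut cut a":
  position 14–16: cut cut a
  position 41–43: cut cut a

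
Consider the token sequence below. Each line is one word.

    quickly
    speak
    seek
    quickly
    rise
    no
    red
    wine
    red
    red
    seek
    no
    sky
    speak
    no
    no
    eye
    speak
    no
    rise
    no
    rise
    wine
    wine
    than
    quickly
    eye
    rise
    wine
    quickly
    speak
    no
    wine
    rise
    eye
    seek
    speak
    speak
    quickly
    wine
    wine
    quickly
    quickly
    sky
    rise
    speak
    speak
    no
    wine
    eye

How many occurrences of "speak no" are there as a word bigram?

4

Scanning the 49 overlapping bigram windows for "speak no":
  position 14–15: speak no
  position 18–19: speak no
  position 31–32: speak no
  position 47–48: speak no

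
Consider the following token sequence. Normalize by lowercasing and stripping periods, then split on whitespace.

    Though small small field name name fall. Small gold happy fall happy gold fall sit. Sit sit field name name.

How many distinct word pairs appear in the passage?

16

20 tokens → 19 bigram windows in total.
Repeated bigrams (each contributes count−1 duplicates):
  field name: 2
  name name: 2
  sit sit: 2
3 duplicate windows → 19 − 3 = 16 distinct.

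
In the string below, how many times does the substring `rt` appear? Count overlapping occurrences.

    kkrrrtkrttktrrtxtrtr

Sliding a length-2 window over the 20 characters (19 positions):
  position 5–6: rt
  position 8–9: rt
  position 14–15: rt
  position 18–19: rt

4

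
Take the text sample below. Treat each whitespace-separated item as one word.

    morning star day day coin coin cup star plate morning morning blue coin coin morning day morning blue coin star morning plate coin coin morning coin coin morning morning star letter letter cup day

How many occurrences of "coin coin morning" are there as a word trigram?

Scanning the 32 overlapping trigram windows for "coin coin morning":
  position 13–15: coin coin morning
  position 23–25: coin coin morning
  position 26–28: coin coin morning

3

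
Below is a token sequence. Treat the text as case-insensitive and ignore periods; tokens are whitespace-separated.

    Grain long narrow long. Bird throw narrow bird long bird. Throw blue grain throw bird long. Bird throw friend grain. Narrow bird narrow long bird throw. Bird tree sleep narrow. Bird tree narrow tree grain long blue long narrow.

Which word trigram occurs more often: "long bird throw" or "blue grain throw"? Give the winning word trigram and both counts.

"long bird throw" (4 vs 1)

"long bird throw": 4 occurrences
"blue grain throw": 1 occurrence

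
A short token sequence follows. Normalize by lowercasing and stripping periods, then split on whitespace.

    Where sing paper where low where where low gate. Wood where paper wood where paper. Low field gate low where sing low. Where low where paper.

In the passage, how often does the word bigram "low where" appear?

Scanning the 25 overlapping bigram windows for "low where":
  position 5–6: low where
  position 19–20: low where
  position 22–23: low where
  position 24–25: low where

4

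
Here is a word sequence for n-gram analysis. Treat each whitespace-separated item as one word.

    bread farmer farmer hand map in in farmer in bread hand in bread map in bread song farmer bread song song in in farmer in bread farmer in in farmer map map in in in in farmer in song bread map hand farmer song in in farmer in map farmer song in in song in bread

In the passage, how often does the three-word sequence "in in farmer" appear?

Scanning the 54 overlapping trigram windows for "in in farmer":
  position 6–8: in in farmer
  position 22–24: in in farmer
  position 28–30: in in farmer
  position 35–37: in in farmer
  position 45–47: in in farmer

5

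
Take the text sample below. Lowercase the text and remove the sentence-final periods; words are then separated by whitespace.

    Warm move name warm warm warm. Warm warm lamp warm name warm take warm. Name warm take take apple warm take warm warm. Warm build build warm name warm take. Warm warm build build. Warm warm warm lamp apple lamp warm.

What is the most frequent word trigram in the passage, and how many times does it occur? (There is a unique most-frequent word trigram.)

"warm warm warm", 5 times

Trigram frequencies (highest first):
  warm warm warm: 5
  warm name warm: 3
  name warm take: 3
  warm take warm: 3
  warm warm lamp: 2
  take warm warm: 2
  … (18 more, each ≤ 2)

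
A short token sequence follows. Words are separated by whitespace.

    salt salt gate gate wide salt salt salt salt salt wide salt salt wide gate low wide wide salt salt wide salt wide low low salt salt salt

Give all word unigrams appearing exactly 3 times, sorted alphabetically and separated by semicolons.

Unigram counts meeting the condition (exactly 3 times):
  gate: 3
  low: 3

gate; low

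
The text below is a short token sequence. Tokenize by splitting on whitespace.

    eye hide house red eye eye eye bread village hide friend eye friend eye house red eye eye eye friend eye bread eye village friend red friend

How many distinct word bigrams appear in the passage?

27 tokens → 26 bigram windows in total.
Repeated bigrams (each contributes count−1 duplicates):
  eye eye: 4
  friend eye: 3
  eye bread: 2
  eye friend: 2
  house red: 2
  red eye: 2
9 duplicate windows → 26 − 9 = 17 distinct.

17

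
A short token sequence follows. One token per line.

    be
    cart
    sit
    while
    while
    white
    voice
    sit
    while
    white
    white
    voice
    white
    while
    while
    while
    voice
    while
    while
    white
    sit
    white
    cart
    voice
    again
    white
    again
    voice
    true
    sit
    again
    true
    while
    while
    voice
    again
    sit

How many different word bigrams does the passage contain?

26

37 tokens → 36 bigram windows in total.
Repeated bigrams (each contributes count−1 duplicates):
  while while: 5
  while white: 3
  sit while: 2
  voice again: 2
  while voice: 2
  white voice: 2
10 duplicate windows → 36 − 10 = 26 distinct.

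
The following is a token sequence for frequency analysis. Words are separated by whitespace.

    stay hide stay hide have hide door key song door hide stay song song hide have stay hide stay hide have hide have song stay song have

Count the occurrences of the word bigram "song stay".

Scanning the 26 overlapping bigram windows for "song stay":
  position 24–25: song stay

1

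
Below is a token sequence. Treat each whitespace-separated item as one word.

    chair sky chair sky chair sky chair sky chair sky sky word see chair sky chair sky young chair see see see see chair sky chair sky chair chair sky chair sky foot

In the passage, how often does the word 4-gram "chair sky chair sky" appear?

Scanning the 30 overlapping 4-gram windows for "chair sky chair sky":
  position 1–4: chair sky chair sky
  position 3–6: chair sky chair sky
  position 5–8: chair sky chair sky
  position 7–10: chair sky chair sky
  position 14–17: chair sky chair sky
  position 24–27: chair sky chair sky
  position 29–32: chair sky chair sky

7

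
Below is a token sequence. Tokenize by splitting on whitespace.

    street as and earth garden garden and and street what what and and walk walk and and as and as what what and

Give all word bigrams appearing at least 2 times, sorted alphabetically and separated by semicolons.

Bigram counts meeting the condition (at least 2 times):
  and and: 3
  and as: 2
  as and: 2
  what and: 2
  what what: 2

and and; and as; as and; what and; what what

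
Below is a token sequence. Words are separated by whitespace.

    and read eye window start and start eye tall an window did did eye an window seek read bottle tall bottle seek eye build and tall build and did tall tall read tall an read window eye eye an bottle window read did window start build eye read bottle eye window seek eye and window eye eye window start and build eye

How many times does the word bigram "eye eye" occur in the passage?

Scanning the 61 overlapping bigram windows for "eye eye":
  position 37–38: eye eye
  position 56–57: eye eye

2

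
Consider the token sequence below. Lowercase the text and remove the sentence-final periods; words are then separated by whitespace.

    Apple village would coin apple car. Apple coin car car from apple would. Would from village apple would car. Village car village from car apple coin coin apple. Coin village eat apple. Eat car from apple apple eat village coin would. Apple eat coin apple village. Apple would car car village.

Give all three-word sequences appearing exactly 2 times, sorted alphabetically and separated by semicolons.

Trigram counts meeting the condition (exactly 2 times):
  apple would car: 2
  car apple coin: 2
  car from apple: 2
  village apple would: 2

apple would car; car apple coin; car from apple; village apple would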